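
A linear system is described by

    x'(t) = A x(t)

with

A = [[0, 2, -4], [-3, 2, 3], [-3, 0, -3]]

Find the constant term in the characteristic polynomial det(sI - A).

60

Expand det(sI - A) for the 3×3 matrix.
p(s) = s^3 + s^2 - 12s + 60.
(Check: constant term = det(-A) = (-1)^3 det A = 60; coefficient of s^2 = -tr A = 1.)
The constant term is 60.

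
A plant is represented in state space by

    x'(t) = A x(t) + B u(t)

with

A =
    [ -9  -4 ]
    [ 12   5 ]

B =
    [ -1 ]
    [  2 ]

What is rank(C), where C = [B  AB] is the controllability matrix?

1

AB = [[1], [-2]]
Controllability matrix C = [B  AB] = [[-1, 1], [2, -2]]
Every column of C is a scalar multiple of column 1 = [-1, 2] (multipliers 1, -1), so the columns span a one-dimensional space.
C ≠ 0, hence rank(C) = 1.
rank(C) = 1 < n = 2, so the pair (A, B) is not completely controllable.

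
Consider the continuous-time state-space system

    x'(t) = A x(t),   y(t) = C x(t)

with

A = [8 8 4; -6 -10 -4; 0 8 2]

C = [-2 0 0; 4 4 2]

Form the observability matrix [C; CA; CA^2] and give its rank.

CA = [[-16, -16, -8], [8, 8, 4]]
CA^2 = [[-32, -32, -16], [16, 16, 8]]
Observability matrix O = [C; CA; CA^2] = [[-2, 0, 0], [4, 4, 2], [-16, -16, -8], [8, 8, 4], [-32, -32, -16], [16, 16, 8]]
The columns c1, c2, c3 of O are linearly dependent: -c2 + 2·c3 = 0 (check each entry), so rank(O) ≤ 2.
The 2×2 minor from rows 1, 2, columns 1, 2 is (-2)·4 - 0·4 = -8 - 0 = -8 ≠ 0, so rank(O) = 2.
rank(O) = 2 < n = 3, so the pair (A, C) is not completely observable.

2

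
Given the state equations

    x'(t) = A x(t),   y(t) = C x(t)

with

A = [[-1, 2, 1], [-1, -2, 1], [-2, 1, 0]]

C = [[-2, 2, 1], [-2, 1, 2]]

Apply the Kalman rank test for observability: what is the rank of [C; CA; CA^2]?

3

CA = [[-2, -7, 0], [-3, -4, -1]]
CA^2 = [[9, 10, -9], [9, 1, -7]]
Observability matrix O = [C; CA; CA^2] = [[-2, 2, 1], [-2, 1, 2], [-2, -7, 0], [-3, -4, -1], [9, 10, -9], [9, 1, -7]]
Take the 3×3 submatrix of O formed by rows 1, 2, 3: [[-2, 2, 1], [-2, 1, 2], [-2, -7, 0]]. Its determinant is (-2)·(1·0 - 2·(-7)) - 2·((-2)·0 - 2·(-2)) + 1·((-2)·(-7) - 1·(-2)) = (-2)·14 - 2·4 + 1·16 = -20 ≠ 0.
So rank(O) ≥ 3; since O has 3 columns, rank(O) = 3.
rank(O) = 3 = n, so the pair (A, C) is completely observable.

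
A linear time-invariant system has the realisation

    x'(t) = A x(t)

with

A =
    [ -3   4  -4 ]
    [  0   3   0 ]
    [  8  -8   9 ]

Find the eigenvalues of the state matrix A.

det(sI - A) = s^3 - (tr A)s^2 + (M11 + M22 + M33)s - det A, where Mii is the 2×2 principal minor of A obtained by deleting row i and column i.
tr A = (-3) + 3 + 9 = 9; M11 = 3·9 - 0·(-8) = 27 - 0 = 27; M22 = (-3)·9 - (-4)·8 = -27 - (-32) = 5; M33 = (-3)·3 - 4·0 = -9 - 0 = -9; sum of minors = 23.
det A = (-3)·(3·9 - 0·(-8)) - 4·(0·9 - 0·8) + (-4)·(0·(-8) - 3·8) = (-3)·27 - 4·0 + (-4)·(-24) = 15.
So p(s) = det(sI - A) = s^3 - 9s^2 + 23s - 15.
Rational-root test: any integer root divides -15. Testing small divisors, s = 1 works: p(1) = 1 + (-9) + 23 + (-15) = 0, so (s - 1) is a factor.
Dividing, p(s) = (s - 1)(s^2 - 8s + 15).
Factor s^2 - 8s + 15: two numbers with sum 8 and product 15 are 5 and 3, so s^2 - 8s + 15 = (s - 5)(s - 3).
Hence p(s) = (s - 5) (s - 3) (s - 1), with roots 1, 3, 5.
At least one eigenvalue has non-negative real part, so the system is not asymptotically stable.

1, 3, 5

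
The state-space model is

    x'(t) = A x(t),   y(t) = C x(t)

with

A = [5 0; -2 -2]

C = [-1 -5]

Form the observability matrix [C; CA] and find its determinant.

15

CA = [[5, 10]]
Observability matrix O = [C; CA] = [[-1, -5], [5, 10]]
det(O) = (-1)·10 - (-5)·5 = -10 - (-25) = 15
Since det(O) ≠ 0, rank(O) = 2 and the system is completely observable.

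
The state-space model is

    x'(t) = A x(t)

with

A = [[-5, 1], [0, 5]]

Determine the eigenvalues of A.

-5, 5

det(sI - A) = s^2 - (tr A)s + det A, with tr A = (-5) + 5 = 0 and det A = (-5)·5 - 1·0 = -25 - 0 = -25.
So p(s) = det(sI - A) = s^2 - 25.
Factor s^2 - 25: two numbers with sum 0 and product -25 are 5 and -5, so s^2 - 25 = (s - 5)(s + 5).
Hence p(s) = (s - 5) (s + 5), with roots -5, 5.
At least one eigenvalue has non-negative real part, so the system is not asymptotically stable.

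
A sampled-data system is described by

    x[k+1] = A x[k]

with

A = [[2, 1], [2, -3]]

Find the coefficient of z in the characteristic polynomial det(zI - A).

1

For a 2×2 matrix, det(zI - A) = z^2 - (tr A)z + det A.
tr A = -1, det A = -8.
So p(z) = z^2 + z - 8.
The coefficient of z is 1.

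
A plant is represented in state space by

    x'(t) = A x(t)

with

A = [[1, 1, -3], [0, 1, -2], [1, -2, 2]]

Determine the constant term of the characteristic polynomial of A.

1

Expand det(sI - A) for the 3×3 matrix.
p(s) = s^3 - 4s^2 + 4s + 1.
(Check: constant term = det(-A) = (-1)^3 det A = 1; coefficient of s^2 = -tr A = -4.)
The constant term is 1.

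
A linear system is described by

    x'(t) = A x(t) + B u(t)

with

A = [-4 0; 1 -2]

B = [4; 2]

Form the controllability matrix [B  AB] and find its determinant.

AB = [[-16], [0]]
Controllability matrix C = [B  AB] = [[4, -16], [2, 0]]
det(C) = 4·0 - (-16)·2 = 0 - (-32) = 32
Since det(C) ≠ 0, rank(C) = 2 and the system is completely controllable.

32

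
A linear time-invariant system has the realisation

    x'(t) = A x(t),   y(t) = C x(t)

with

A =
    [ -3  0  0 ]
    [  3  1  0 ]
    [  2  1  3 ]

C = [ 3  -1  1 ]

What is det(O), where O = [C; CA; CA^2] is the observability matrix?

CA = [[-10, 0, 3]]
CA^2 = [[36, 3, 9]]
Observability matrix O = [C; CA; CA^2] = [[3, -1, 1], [-10, 0, 3], [36, 3, 9]]
Expanding along the first row, det(O) = 3·(0·9 - 3·3) - (-1)·((-10)·9 - 3·36) + 1·((-10)·3 - 0·36) = 3·(-9) - (-1)·(-198) + 1·(-30) = -255
Since det(O) ≠ 0, rank(O) = 3 and the system is completely observable.

-255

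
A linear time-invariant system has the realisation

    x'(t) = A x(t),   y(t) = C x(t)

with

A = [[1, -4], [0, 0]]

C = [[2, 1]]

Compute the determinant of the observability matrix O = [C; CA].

-18

CA = [[2, -8]]
Observability matrix O = [C; CA] = [[2, 1], [2, -8]]
det(O) = 2·(-8) - 1·2 = -16 - 2 = -18
Since det(O) ≠ 0, rank(O) = 2 and the system is completely observable.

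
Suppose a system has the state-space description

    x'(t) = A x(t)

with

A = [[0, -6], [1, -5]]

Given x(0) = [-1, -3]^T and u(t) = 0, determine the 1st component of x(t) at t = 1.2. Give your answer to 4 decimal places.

0.9236

det(sI - A) = s^2 - (tr A)s + det A, with tr A = 0 + (-5) = -5 and det A = 0·(-5) - (-6)·1 = 0 - (-6) = 6.
So p(s) = det(sI - A) = s^2 + 5s + 6.
Factor s^2 + 5s + 6: two numbers with sum -5 and product 6 are -2 and -3, so s^2 + 5s + 6 = (s + 2)(s + 3).
Hence p(s) = (s + 2) (s + 3), with roots -3, -2.
The eigenvalues -3, -2 are distinct and real, so A is diagonalisable and x(t) = e^{At} x(0) = V diag(e^{λ_i t}) V^{-1} x(0), where the columns of V are the eigenvectors.
λ = -3: A - (-3)I = [[3, -6], [1, -2]]. Row 1 gives 3·v1 + (-6)·v2 = 0, so take v_1 = [-2, -1]^T.
λ = -2: A - (-2)I = [[2, -6], [1, -3]]. Row 1 gives 2·v1 + (-6)·v2 = 0, so take v_2 = [3, 1]^T.
V = [v_1 v_2] = [[-2, 3], [-1, 1]] has det V = 1, so V^{-1} = adj(V)/det V = [[1, -3], [1, -2]].
Modal coordinates z(0) = V^{-1} x(0): 1·(-1) + (-3)·(-3) = 8; 1·(-1) + (-2)·(-3) = 5; so z(0) = [8, 5]^T.
x_1(t) = Σ_i (v_i)_1 · z_i(0) · e^{λ_i t} (row 1 of V times the modal terms).
x_1(1.2) = (-2)·8·e^{-3·1.2} + 3·5·e^{-2·1.2} = (-16)·0.027324 + 15·0.090718 = 0.9236.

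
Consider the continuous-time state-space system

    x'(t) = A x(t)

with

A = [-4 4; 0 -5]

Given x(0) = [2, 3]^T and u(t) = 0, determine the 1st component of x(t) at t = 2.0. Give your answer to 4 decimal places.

det(sI - A) = s^2 - (tr A)s + det A, with tr A = (-4) + (-5) = -9 and det A = (-4)·(-5) - 4·0 = 20 - 0 = 20.
So p(s) = det(sI - A) = s^2 + 9s + 20.
Factor s^2 + 9s + 20: two numbers with sum -9 and product 20 are -4 and -5, so s^2 + 9s + 20 = (s + 4)(s + 5).
Hence p(s) = (s + 4) (s + 5), with roots -5, -4.
The eigenvalues -5, -4 are distinct and real, so A is diagonalisable and x(t) = e^{At} x(0) = V diag(e^{λ_i t}) V^{-1} x(0), where the columns of V are the eigenvectors.
λ = -5: A - (-5)I = [[1, 4], [0, 0]]. Row 1 gives 1·v1 + 4·v2 = 0, so take v_1 = [-4, 1]^T.
λ = -4: A - (-4)I = [[0, 4], [0, -1]]. Row 1 gives 0·v1 + 4·v2 = 0, so take v_2 = [1, 0]^T.
V = [v_1 v_2] = [[-4, 1], [1, 0]] has det V = -1, so V^{-1} = adj(V)/det V = [[0, 1], [1, 4]].
Modal coordinates z(0) = V^{-1} x(0): 0·2 + 1·3 = 3; 1·2 + 4·3 = 14; so z(0) = [3, 14]^T.
x_1(t) = Σ_i (v_i)_1 · z_i(0) · e^{λ_i t} (row 1 of V times the modal terms).
x_1(2.0) = (-4)·3·e^{-5·2.0} + 1·14·e^{-4·2.0} = (-12)·0.000045 + 14·0.000335 = 0.0042.

0.0042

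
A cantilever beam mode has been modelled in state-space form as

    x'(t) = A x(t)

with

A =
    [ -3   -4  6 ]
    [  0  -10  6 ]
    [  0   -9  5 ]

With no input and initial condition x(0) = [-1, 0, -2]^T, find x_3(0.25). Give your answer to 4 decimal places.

-3.2013

det(sI - A) = s^3 - (tr A)s^2 + (M11 + M22 + M33)s - det A, where Mii is the 2×2 principal minor of A obtained by deleting row i and column i.
tr A = (-3) + (-10) + 5 = -8; M11 = (-10)·5 - 6·(-9) = -50 - (-54) = 4; M22 = (-3)·5 - 6·0 = -15 - 0 = -15; M33 = (-3)·(-10) - (-4)·0 = 30 - 0 = 30; sum of minors = 19.
det A = (-3)·((-10)·5 - 6·(-9)) - (-4)·(0·5 - 6·0) + 6·(0·(-9) - (-10)·0) = (-3)·4 - (-4)·0 + 6·0 = -12.
So p(s) = det(sI - A) = s^3 + 8s^2 + 19s + 12.
Rational-root test: any integer root divides 12. Testing small divisors, s = -1 works: p(-1) = -1 + 8 + (-19) + 12 = 0, so (s + 1) is a factor.
Dividing, p(s) = (s + 1)(s^2 + 7s + 12).
Factor s^2 + 7s + 12: two numbers with sum -7 and product 12 are -3 and -4, so s^2 + 7s + 12 = (s + 3)(s + 4).
Hence p(s) = (s + 1) (s + 3) (s + 4), with roots -4, -3, -1.
The eigenvalues -4, -3, -1 are distinct and real, so A is diagonalisable and x(t) = e^{At} x(0) = V diag(e^{λ_i t}) V^{-1} x(0), where the columns of V are the eigenvectors.
λ = -4: A - (-4)I = [[1, -4, 6], [0, -6, 6], [0, -9, 9]]. v must be orthogonal to every row; (row 1) × (row 2) = [12, -6, -6], so take v_1 = [2, -1, -1]^T.
λ = -3: A - (-3)I = [[0, -4, 6], [0, -7, 6], [0, -9, 8]]. v must be orthogonal to every row; (row 1) × (row 2) = [18, 0, 0], so take v_2 = [1, 0, 0]^T.
λ = -1: A - (-1)I = [[-2, -4, 6], [0, -9, 6], [0, -9, 6]]. v must be orthogonal to every row; (row 1) × (row 2) = [30, 12, 18], so take v_3 = [5, 2, 3]^T.
V = [v_1 v_2 v_3] = [[2, 1, 5], [-1, 0, 2], [-1, 0, 3]] has det V = 1, so V^{-1} = adj(V)/det V = [[0, -3, 2], [1, 11, -9], [0, -1, 1]].
Modal coordinates z(0) = V^{-1} x(0): 0·(-1) + (-3)·0 + 2·(-2) = -4; 1·(-1) + 11·0 + (-9)·(-2) = 17; 0·(-1) + (-1)·0 + 1·(-2) = -2; so z(0) = [-4, 17, -2]^T.
x_3(t) = Σ_i (v_i)_3 · z_i(0) · e^{λ_i t} (row 3 of V times the modal terms).
x_3(0.25) = (-1)·(-4)·e^{-4·0.25} + 0·17·e^{-3·0.25} + 3·(-2)·e^{-1·0.25} = 4·0.367879 + 0·0.472367 + (-6)·0.778801 = -3.2013.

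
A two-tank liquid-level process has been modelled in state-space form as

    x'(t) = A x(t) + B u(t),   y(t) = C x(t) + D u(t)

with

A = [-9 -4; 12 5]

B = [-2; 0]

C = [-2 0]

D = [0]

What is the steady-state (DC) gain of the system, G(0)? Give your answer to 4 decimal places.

-6.6667

G(0) = C(-A)^{-1}B + D = -C A^{-1} B + D.
det A = 3, so A^{-1} = (1/3)·adj(A) = [[5/3, 4/3], [-4, -3]]
A^{-1} B = [-10/3, 8]^T
C A^{-1} B = 20/3
G(0) = D - C A^{-1} B = 0 - (20/3) = -20/3 ≈ -6.6667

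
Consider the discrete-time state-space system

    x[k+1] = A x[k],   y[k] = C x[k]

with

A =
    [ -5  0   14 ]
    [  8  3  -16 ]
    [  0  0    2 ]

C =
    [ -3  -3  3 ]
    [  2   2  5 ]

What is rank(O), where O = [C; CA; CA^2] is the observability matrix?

2

CA = [[-9, -9, 12], [6, 6, 6]]
CA^2 = [[-27, -27, 42], [18, 18, 0]]
Observability matrix O = [C; CA; CA^2] = [[-3, -3, 3], [2, 2, 5], [-9, -9, 12], [6, 6, 6], [-27, -27, 42], [18, 18, 0]]
The columns c1, c2, c3 of O are linearly dependent: -c1 + c2 = 0 (check each entry), so rank(O) ≤ 2.
The 2×2 minor from rows 1, 2, columns 1, 3 is (-3)·5 - 3·2 = -15 - 6 = -21 ≠ 0, so rank(O) = 2.
rank(O) = 2 < n = 3, so the pair (A, C) is not completely observable.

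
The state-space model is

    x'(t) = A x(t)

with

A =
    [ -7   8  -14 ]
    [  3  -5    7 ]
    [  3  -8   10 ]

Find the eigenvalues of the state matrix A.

-4, -1, 3

det(sI - A) = s^3 - (tr A)s^2 + (M11 + M22 + M33)s - det A, where Mii is the 2×2 principal minor of A obtained by deleting row i and column i.
tr A = (-7) + (-5) + 10 = -2; M11 = (-5)·10 - 7·(-8) = -50 - (-56) = 6; M22 = (-7)·10 - (-14)·3 = -70 - (-42) = -28; M33 = (-7)·(-5) - 8·3 = 35 - 24 = 11; sum of minors = -11.
det A = (-7)·((-5)·10 - 7·(-8)) - 8·(3·10 - 7·3) + (-14)·(3·(-8) - (-5)·3) = (-7)·6 - 8·9 + (-14)·(-9) = 12.
So p(s) = det(sI - A) = s^3 + 2s^2 - 11s - 12.
Rational-root test: any integer root divides -12. Testing small divisors, s = -1 works: p(-1) = -1 + 2 + 11 + (-12) = 0, so (s + 1) is a factor.
Dividing, p(s) = (s + 1)(s^2 + s - 12).
Factor s^2 + s - 12: two numbers with sum -1 and product -12 are 3 and -4, so s^2 + s - 12 = (s - 3)(s + 4).
Hence p(s) = (s - 3) (s + 1) (s + 4), with roots -4, -1, 3.
At least one eigenvalue has non-negative real part, so the system is not asymptotically stable.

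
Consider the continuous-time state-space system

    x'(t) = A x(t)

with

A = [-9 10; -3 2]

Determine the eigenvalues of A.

det(sI - A) = s^2 - (tr A)s + det A, with tr A = (-9) + 2 = -7 and det A = (-9)·2 - 10·(-3) = -18 - (-30) = 12.
So p(s) = det(sI - A) = s^2 + 7s + 12.
Factor s^2 + 7s + 12: two numbers with sum -7 and product 12 are -3 and -4, so s^2 + 7s + 12 = (s + 3)(s + 4).
Hence p(s) = (s + 3) (s + 4), with roots -4, -3.
All eigenvalues have negative real part, so the system is asymptotically stable.

-4, -3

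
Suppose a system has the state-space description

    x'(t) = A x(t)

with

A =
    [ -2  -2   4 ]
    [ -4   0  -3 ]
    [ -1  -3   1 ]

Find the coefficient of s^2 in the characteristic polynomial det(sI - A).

Expand det(sI - A) for the 3×3 matrix.
p(s) = s^3 + s^2 - 15s - 52.
(Check: constant term = det(-A) = (-1)^3 det A = -52; coefficient of s^2 = -tr A = 1.)
The coefficient of s^2 is 1.

1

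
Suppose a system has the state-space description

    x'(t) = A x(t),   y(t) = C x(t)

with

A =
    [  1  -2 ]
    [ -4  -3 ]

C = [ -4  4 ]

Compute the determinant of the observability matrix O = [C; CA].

CA = [[-20, -4]]
Observability matrix O = [C; CA] = [[-4, 4], [-20, -4]]
det(O) = (-4)·(-4) - 4·(-20) = 16 - (-80) = 96
Since det(O) ≠ 0, rank(O) = 2 and the system is completely observable.

96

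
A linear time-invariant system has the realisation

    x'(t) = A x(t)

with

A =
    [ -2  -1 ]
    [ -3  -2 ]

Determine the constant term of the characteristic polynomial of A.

For a 2×2 matrix, det(sI - A) = s^2 - (tr A)s + det A.
tr A = -4, det A = 1.
So p(s) = s^2 + 4s + 1.
The constant term is 1.

1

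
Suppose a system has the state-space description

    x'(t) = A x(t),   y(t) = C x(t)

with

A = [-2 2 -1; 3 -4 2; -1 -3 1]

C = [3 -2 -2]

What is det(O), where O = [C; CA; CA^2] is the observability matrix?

CA = [[-10, 20, -9]]
CA^2 = [[89, -73, 41]]
Observability matrix O = [C; CA; CA^2] = [[3, -2, -2], [-10, 20, -9], [89, -73, 41]]
Expanding along the first row, det(O) = 3·(20·41 - (-9)·(-73)) - (-2)·((-10)·41 - (-9)·89) + (-2)·((-10)·(-73) - 20·89) = 3·163 - (-2)·391 + (-2)·(-1050) = 3371
Since det(O) ≠ 0, rank(O) = 3 and the system is completely observable.

3371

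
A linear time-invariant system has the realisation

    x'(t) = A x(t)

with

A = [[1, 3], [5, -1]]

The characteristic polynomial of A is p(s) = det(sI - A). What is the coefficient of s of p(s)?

For a 2×2 matrix, det(sI - A) = s^2 - (tr A)s + det A.
tr A = 0, det A = -16.
So p(s) = s^2 - 16.
The coefficient of s is 0.

0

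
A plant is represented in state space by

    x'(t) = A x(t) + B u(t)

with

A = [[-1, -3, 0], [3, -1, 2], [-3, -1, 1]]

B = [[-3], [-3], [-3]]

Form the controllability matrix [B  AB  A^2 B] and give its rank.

AB = [[12], [-12], [9]]
A^2B = [[24], [66], [-15]]
Controllability matrix C = [B  AB  A^2B] = [[-3, 12, 24], [-3, -12, 66], [-3, 9, -15]]
det(C) = (-3)·((-12)·(-15) - 66·9) - 12·((-3)·(-15) - 66·(-3)) + 24·((-3)·9 - (-12)·(-3)) = (-3)·(-414) - 12·243 + 24·(-63) = -3186 ≠ 0, so rank(C) = 3.
rank(C) = 3 = n, so the pair (A, B) is completely controllable.

3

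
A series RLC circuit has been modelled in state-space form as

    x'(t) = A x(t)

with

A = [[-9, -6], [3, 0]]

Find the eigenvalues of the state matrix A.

-6, -3

det(sI - A) = s^2 - (tr A)s + det A, with tr A = (-9) + 0 = -9 and det A = (-9)·0 - (-6)·3 = 0 - (-18) = 18.
So p(s) = det(sI - A) = s^2 + 9s + 18.
Factor s^2 + 9s + 18: two numbers with sum -9 and product 18 are -3 and -6, so s^2 + 9s + 18 = (s + 3)(s + 6).
Hence p(s) = (s + 3) (s + 6), with roots -6, -3.
All eigenvalues have negative real part, so the system is asymptotically stable.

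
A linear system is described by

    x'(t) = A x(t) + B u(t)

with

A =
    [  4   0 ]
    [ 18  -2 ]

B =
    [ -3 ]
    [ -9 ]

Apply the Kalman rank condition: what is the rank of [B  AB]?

AB = [[-12], [-36]]
Controllability matrix C = [B  AB] = [[-3, -12], [-9, -36]]
Every column of C is a scalar multiple of column 1 = [-3, -9] (multipliers 1, 4), so the columns span a one-dimensional space.
C ≠ 0, hence rank(C) = 1.
rank(C) = 1 < n = 2, so the pair (A, B) is not completely controllable.

1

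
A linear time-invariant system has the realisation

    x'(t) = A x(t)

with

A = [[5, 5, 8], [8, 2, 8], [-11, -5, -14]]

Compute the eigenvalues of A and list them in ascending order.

det(sI - A) = s^3 - (tr A)s^2 + (M11 + M22 + M33)s - det A, where Mii is the 2×2 principal minor of A obtained by deleting row i and column i.
tr A = 5 + 2 + (-14) = -7; M11 = 2·(-14) - 8·(-5) = -28 - (-40) = 12; M22 = 5·(-14) - 8·(-11) = -70 - (-88) = 18; M33 = 5·2 - 5·8 = 10 - 40 = -30; sum of minors = 0.
det A = 5·(2·(-14) - 8·(-5)) - 5·(8·(-14) - 8·(-11)) + 8·(8·(-5) - 2·(-11)) = 5·12 - 5·(-24) + 8·(-18) = 36.
So p(s) = det(sI - A) = s^3 + 7s^2 - 36.
Rational-root test: any integer root divides -36. Testing small divisors, s = 2 works: p(2) = 8 + 28 + 0 + (-36) = 0, so (s - 2) is a factor.
Dividing, p(s) = (s - 2)(s^2 + 9s + 18).
Factor s^2 + 9s + 18: two numbers with sum -9 and product 18 are -3 and -6, so s^2 + 9s + 18 = (s + 3)(s + 6).
Hence p(s) = (s - 2) (s + 3) (s + 6), with roots -6, -3, 2.
At least one eigenvalue has non-negative real part, so the system is not asymptotically stable.

-6, -3, 2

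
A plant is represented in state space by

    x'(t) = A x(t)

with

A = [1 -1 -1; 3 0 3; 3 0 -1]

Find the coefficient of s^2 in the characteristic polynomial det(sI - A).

Expand det(sI - A) for the 3×3 matrix.
p(s) = s^3 + 5s + 12.
(Check: constant term = det(-A) = (-1)^3 det A = 12; coefficient of s^2 = -tr A = 0.)
The coefficient of s^2 is 0.

0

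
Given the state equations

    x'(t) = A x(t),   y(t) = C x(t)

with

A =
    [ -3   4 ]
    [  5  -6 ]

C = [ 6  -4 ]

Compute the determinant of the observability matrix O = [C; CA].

136

CA = [[-38, 48]]
Observability matrix O = [C; CA] = [[6, -4], [-38, 48]]
det(O) = 6·48 - (-4)·(-38) = 288 - 152 = 136
Since det(O) ≠ 0, rank(O) = 2 and the system is completely observable.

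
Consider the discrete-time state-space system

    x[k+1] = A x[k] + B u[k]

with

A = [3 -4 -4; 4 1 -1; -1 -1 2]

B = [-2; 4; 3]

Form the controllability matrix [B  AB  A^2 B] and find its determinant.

17838

AB = [[-34], [-7], [4]]
A^2B = [[-90], [-147], [49]]
Controllability matrix C = [B  AB  A^2B] = [[-2, -34, -90], [4, -7, -147], [3, 4, 49]]
Expanding along the first row, det(C) = (-2)·((-7)·49 - (-147)·4) - (-34)·(4·49 - (-147)·3) + (-90)·(4·4 - (-7)·3) = (-2)·245 - (-34)·637 + (-90)·37 = 17838
Since det(C) ≠ 0, rank(C) = 3 and the system is completely controllable.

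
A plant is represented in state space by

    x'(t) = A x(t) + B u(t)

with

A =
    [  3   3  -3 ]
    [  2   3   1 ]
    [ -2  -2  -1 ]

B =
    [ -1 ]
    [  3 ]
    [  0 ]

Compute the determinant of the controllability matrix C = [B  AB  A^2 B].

AB = [[6], [7], [-4]]
A^2B = [[51], [29], [-22]]
Controllability matrix C = [B  AB  A^2B] = [[-1, 6, 51], [3, 7, 29], [0, -4, -22]]
Expanding along the first row, det(C) = (-1)·(7·(-22) - 29·(-4)) - 6·(3·(-22) - 29·0) + 51·(3·(-4) - 7·0) = (-1)·(-38) - 6·(-66) + 51·(-12) = -178
Since det(C) ≠ 0, rank(C) = 3 and the system is completely controllable.

-178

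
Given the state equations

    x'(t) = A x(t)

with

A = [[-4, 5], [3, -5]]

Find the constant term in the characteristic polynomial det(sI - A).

For a 2×2 matrix, det(sI - A) = s^2 - (tr A)s + det A.
tr A = -9, det A = 5.
So p(s) = s^2 + 9s + 5.
The constant term is 5.

5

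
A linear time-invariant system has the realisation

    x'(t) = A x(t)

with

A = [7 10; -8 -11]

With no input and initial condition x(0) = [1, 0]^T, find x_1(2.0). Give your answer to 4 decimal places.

0.6668

det(sI - A) = s^2 - (tr A)s + det A, with tr A = 7 + (-11) = -4 and det A = 7·(-11) - 10·(-8) = -77 - (-80) = 3.
So p(s) = det(sI - A) = s^2 + 4s + 3.
Factor s^2 + 4s + 3: two numbers with sum -4 and product 3 are -1 and -3, so s^2 + 4s + 3 = (s + 1)(s + 3).
Hence p(s) = (s + 1) (s + 3), with roots -3, -1.
The eigenvalues -3, -1 are distinct and real, so A is diagonalisable and x(t) = e^{At} x(0) = V diag(e^{λ_i t}) V^{-1} x(0), where the columns of V are the eigenvectors.
λ = -3: A - (-3)I = [[10, 10], [-8, -8]]. Row 1 gives 10·v1 + 10·v2 = 0, so take v_1 = [-1, 1]^T.
λ = -1: A - (-1)I = [[8, 10], [-8, -10]]. Row 1 gives 8·v1 + 10·v2 = 0, so take v_2 = [5, -4]^T.
V = [v_1 v_2] = [[-1, 5], [1, -4]] has det V = -1, so V^{-1} = adj(V)/det V = [[4, 5], [1, 1]].
Modal coordinates z(0) = V^{-1} x(0): 4·1 + 5·0 = 4; 1·1 + 1·0 = 1; so z(0) = [4, 1]^T.
x_1(t) = Σ_i (v_i)_1 · z_i(0) · e^{λ_i t} (row 1 of V times the modal terms).
x_1(2.0) = (-1)·4·e^{-3·2.0} + 5·1·e^{-1·2.0} = (-4)·0.002479 + 5·0.135335 = 0.6668.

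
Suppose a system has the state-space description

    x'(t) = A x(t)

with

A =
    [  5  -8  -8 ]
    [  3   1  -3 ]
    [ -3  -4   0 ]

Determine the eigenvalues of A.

det(sI - A) = s^3 - (tr A)s^2 + (M11 + M22 + M33)s - det A, where Mii is the 2×2 principal minor of A obtained by deleting row i and column i.
tr A = 5 + 1 + 0 = 6; M11 = 1·0 - (-3)·(-4) = 0 - 12 = -12; M22 = 5·0 - (-8)·(-3) = 0 - 24 = -24; M33 = 5·1 - (-8)·3 = 5 - (-24) = 29; sum of minors = -7.
det A = 5·(1·0 - (-3)·(-4)) - (-8)·(3·0 - (-3)·(-3)) + (-8)·(3·(-4) - 1·(-3)) = 5·(-12) - (-8)·(-9) + (-8)·(-9) = -60.
So p(s) = det(sI - A) = s^3 - 6s^2 - 7s + 60.
Rational-root test: any integer root divides 60. Testing small divisors, s = -3 works: p(-3) = -27 + (-54) + 21 + 60 = 0, so (s + 3) is a factor.
Dividing, p(s) = (s + 3)(s^2 - 9s + 20).
Factor s^2 - 9s + 20: two numbers with sum 9 and product 20 are 5 and 4, so s^2 - 9s + 20 = (s - 5)(s - 4).
Hence p(s) = (s - 5) (s - 4) (s + 3), with roots -3, 4, 5.
At least one eigenvalue has non-negative real part, so the system is not asymptotically stable.

-3, 4, 5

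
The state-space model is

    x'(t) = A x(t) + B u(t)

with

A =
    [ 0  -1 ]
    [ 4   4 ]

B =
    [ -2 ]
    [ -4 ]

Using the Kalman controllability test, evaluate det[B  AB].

64

AB = [[4], [-24]]
Controllability matrix C = [B  AB] = [[-2, 4], [-4, -24]]
det(C) = (-2)·(-24) - 4·(-4) = 48 - (-16) = 64
Since det(C) ≠ 0, rank(C) = 2 and the system is completely controllable.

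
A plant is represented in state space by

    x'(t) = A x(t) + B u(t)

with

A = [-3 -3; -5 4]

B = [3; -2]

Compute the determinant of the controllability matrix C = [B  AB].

-75

AB = [[-3], [-23]]
Controllability matrix C = [B  AB] = [[3, -3], [-2, -23]]
det(C) = 3·(-23) - (-3)·(-2) = -69 - 6 = -75
Since det(C) ≠ 0, rank(C) = 2 and the system is completely controllable.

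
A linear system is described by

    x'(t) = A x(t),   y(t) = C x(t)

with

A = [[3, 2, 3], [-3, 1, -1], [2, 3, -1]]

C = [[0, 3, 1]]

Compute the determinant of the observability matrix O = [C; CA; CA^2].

CA = [[-7, 6, -4]]
CA^2 = [[-47, -20, -23]]
Observability matrix O = [C; CA; CA^2] = [[0, 3, 1], [-7, 6, -4], [-47, -20, -23]]
Expanding along the first row, det(O) = 0·(6·(-23) - (-4)·(-20)) - 3·((-7)·(-23) - (-4)·(-47)) + 1·((-7)·(-20) - 6·(-47)) = 0·(-218) - 3·(-27) + 1·422 = 503
Since det(O) ≠ 0, rank(O) = 3 and the system is completely observable.

503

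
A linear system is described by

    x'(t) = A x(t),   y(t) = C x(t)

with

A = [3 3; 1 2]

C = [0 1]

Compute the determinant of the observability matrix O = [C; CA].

CA = [[1, 2]]
Observability matrix O = [C; CA] = [[0, 1], [1, 2]]
det(O) = 0·2 - 1·1 = 0 - 1 = -1
Since det(O) ≠ 0, rank(O) = 2 and the system is completely observable.

-1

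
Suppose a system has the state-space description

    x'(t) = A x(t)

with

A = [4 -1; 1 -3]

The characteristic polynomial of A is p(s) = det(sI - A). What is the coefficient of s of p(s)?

For a 2×2 matrix, det(sI - A) = s^2 - (tr A)s + det A.
tr A = 1, det A = -11.
So p(s) = s^2 - s - 11.
The coefficient of s is -1.

-1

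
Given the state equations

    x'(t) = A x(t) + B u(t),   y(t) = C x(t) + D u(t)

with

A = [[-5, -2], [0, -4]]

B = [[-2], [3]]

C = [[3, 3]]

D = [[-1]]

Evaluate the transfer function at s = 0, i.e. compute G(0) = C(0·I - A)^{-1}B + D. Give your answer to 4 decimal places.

G(0) = C(-A)^{-1}B + D = -C A^{-1} B + D.
det A = 20, so A^{-1} = (1/20)·adj(A) = [[-1/5, 1/10], [0, -1/4]]
A^{-1} B = [7/10, -3/4]^T
C A^{-1} B = -3/20
G(0) = D - C A^{-1} B = -1 - (-3/20) = -17/20 ≈ -0.8500

-0.8500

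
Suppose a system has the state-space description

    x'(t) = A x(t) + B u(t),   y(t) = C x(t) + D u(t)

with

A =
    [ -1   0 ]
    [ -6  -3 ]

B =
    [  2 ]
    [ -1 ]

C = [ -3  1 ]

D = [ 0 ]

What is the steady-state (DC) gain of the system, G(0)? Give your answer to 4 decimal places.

-10.3333

G(0) = C(-A)^{-1}B + D = -C A^{-1} B + D.
det A = 3, so A^{-1} = (1/3)·adj(A) = [[-1, 0], [2, -1/3]]
A^{-1} B = [-2, 13/3]^T
C A^{-1} B = 31/3
G(0) = D - C A^{-1} B = 0 - (31/3) = -31/3 ≈ -10.3333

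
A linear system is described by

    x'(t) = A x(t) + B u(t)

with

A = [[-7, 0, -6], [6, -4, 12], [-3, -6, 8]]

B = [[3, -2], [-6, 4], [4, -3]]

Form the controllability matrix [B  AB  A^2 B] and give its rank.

AB = [[-45, 32], [90, -64], [59, -42]]
A^2B = [[-39, 28], [78, -56], [67, -48]]
Controllability matrix C = [B  AB  A^2B] = [[3, -2, -45, 32, -39, 28], [-6, 4, 90, -64, 78, -56], [4, -3, 59, -42, 67, -48]]
The rows r1, r2, r3 of C are linearly dependent: 2·r1 + r2 = 0 (check each entry), so rank(C) ≤ 2.
The 2×2 minor from rows 1, 3, columns 1, 2 is 3·(-3) - (-2)·4 = -9 - (-8) = -1 ≠ 0, so rank(C) = 2.
rank(C) = 2 < n = 3, so the pair (A, B) is not completely controllable.

2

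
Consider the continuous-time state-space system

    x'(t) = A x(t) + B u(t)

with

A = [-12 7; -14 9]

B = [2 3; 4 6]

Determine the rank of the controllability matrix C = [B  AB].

AB = [[4, 6], [8, 12]]
Controllability matrix C = [B  AB] = [[2, 3, 4, 6], [4, 6, 8, 12]]
Every column of C is a scalar multiple of column 1 = [2, 4] (multipliers 1, 3/2, 2, 3), so the columns span a one-dimensional space.
C ≠ 0, hence rank(C) = 1.
rank(C) = 1 < n = 2, so the pair (A, B) is not completely controllable.

1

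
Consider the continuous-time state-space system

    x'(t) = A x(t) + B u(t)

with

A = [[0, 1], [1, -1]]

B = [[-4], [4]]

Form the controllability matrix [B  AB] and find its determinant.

16

AB = [[4], [-8]]
Controllability matrix C = [B  AB] = [[-4, 4], [4, -8]]
det(C) = (-4)·(-8) - 4·4 = 32 - 16 = 16
Since det(C) ≠ 0, rank(C) = 2 and the system is completely controllable.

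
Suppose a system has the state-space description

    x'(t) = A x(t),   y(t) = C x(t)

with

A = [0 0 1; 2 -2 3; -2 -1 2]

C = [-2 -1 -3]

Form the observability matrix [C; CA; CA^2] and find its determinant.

816

CA = [[4, 5, -11]]
CA^2 = [[32, 1, -3]]
Observability matrix O = [C; CA; CA^2] = [[-2, -1, -3], [4, 5, -11], [32, 1, -3]]
Expanding along the first row, det(O) = (-2)·(5·(-3) - (-11)·1) - (-1)·(4·(-3) - (-11)·32) + (-3)·(4·1 - 5·32) = (-2)·(-4) - (-1)·340 + (-3)·(-156) = 816
Since det(O) ≠ 0, rank(O) = 3 and the system is completely observable.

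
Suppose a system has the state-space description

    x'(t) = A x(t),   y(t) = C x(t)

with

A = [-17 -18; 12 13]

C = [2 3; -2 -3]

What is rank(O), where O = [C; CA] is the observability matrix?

CA = [[2, 3], [-2, -3]]
Observability matrix O = [C; CA] = [[2, 3], [-2, -3], [2, 3], [-2, -3]]
Every row of O is a scalar multiple of row 1 = [2, 3] (multipliers 1, -1, 1, -1), so the rows span a one-dimensional space.
O ≠ 0, hence rank(O) = 1.
rank(O) = 1 < n = 2, so the pair (A, C) is not completely observable.

1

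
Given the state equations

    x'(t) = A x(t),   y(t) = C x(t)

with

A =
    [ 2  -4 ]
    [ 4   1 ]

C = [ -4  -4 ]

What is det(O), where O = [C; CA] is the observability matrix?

CA = [[-24, 12]]
Observability matrix O = [C; CA] = [[-4, -4], [-24, 12]]
det(O) = (-4)·12 - (-4)·(-24) = -48 - 96 = -144
Since det(O) ≠ 0, rank(O) = 2 and the system is completely observable.

-144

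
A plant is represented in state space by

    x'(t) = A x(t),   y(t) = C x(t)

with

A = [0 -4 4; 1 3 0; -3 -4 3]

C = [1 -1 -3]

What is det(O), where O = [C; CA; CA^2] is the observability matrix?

CA = [[8, 5, -5]]
CA^2 = [[20, 3, 17]]
Observability matrix O = [C; CA; CA^2] = [[1, -1, -3], [8, 5, -5], [20, 3, 17]]
Expanding along the first row, det(O) = 1·(5·17 - (-5)·3) - (-1)·(8·17 - (-5)·20) + (-3)·(8·3 - 5·20) = 1·100 - (-1)·236 + (-3)·(-76) = 564
Since det(O) ≠ 0, rank(O) = 3 and the system is completely observable.

564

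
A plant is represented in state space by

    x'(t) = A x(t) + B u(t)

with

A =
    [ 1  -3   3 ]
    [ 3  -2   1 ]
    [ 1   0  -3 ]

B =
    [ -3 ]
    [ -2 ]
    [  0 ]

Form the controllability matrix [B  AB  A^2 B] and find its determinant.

162

AB = [[3], [-5], [-3]]
A^2B = [[9], [16], [12]]
Controllability matrix C = [B  AB  A^2B] = [[-3, 3, 9], [-2, -5, 16], [0, -3, 12]]
Expanding along the first row, det(C) = (-3)·((-5)·12 - 16·(-3)) - 3·((-2)·12 - 16·0) + 9·((-2)·(-3) - (-5)·0) = (-3)·(-12) - 3·(-24) + 9·6 = 162
Since det(C) ≠ 0, rank(C) = 3 and the system is completely controllable.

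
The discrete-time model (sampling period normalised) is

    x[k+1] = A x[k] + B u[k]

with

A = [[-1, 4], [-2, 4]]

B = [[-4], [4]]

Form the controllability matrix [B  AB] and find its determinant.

AB = [[20], [24]]
Controllability matrix C = [B  AB] = [[-4, 20], [4, 24]]
det(C) = (-4)·24 - 20·4 = -96 - 80 = -176
Since det(C) ≠ 0, rank(C) = 2 and the system is completely controllable.

-176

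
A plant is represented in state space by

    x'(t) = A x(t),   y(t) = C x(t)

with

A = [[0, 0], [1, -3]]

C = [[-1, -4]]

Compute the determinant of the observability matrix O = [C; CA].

-28

CA = [[-4, 12]]
Observability matrix O = [C; CA] = [[-1, -4], [-4, 12]]
det(O) = (-1)·12 - (-4)·(-4) = -12 - 16 = -28
Since det(O) ≠ 0, rank(O) = 2 and the system is completely observable.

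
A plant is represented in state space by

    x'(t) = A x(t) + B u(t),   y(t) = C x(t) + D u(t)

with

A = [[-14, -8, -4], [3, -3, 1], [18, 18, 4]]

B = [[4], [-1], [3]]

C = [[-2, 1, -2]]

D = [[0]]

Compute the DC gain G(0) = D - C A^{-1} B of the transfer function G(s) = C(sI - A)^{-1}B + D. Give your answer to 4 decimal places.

G(0) = C(-A)^{-1}B + D = -C A^{-1} B + D.
det A = -60, so A^{-1} = (1/-60)·adj(A) = [[1/2, 2/3, 1/3], [-1/10, -4/15, -1/30], [-9/5, -9/5, -11/10]]
A^{-1} B = [7/3, -7/30, -87/10]^T
C A^{-1} B = 25/2
G(0) = D - C A^{-1} B = 0 - (25/2) = -25/2 ≈ -12.5000

-12.5000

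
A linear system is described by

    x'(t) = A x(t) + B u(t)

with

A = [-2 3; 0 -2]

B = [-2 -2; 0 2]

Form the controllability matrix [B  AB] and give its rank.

AB = [[4, 10], [0, -4]]
Controllability matrix C = [B  AB] = [[-2, -2, 4, 10], [0, 2, 0, -4]]
Take the 2×2 submatrix of C formed by columns 1, 2: [[-2, -2], [0, 2]]. Its determinant is (-2)·2 - (-2)·0 = -4 - 0 = -4 ≠ 0.
So rank(C) ≥ 2; since C has 2 rows, rank(C) = 2.
rank(C) = 2 = n, so the pair (A, B) is completely controllable.

2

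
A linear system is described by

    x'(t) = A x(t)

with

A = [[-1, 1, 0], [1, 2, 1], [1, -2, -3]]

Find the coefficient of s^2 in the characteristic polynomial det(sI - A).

2

Expand det(sI - A) for the 3×3 matrix.
p(s) = s^3 + 2s^2 - 4s - 8.
(Check: constant term = det(-A) = (-1)^3 det A = -8; coefficient of s^2 = -tr A = 2.)
The coefficient of s^2 is 2.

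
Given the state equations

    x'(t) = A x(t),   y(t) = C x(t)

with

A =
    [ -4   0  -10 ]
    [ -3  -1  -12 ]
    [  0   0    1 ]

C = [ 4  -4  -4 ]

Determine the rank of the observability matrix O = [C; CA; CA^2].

CA = [[-4, 4, 4]]
CA^2 = [[4, -4, -4]]
Observability matrix O = [C; CA; CA^2] = [[4, -4, -4], [-4, 4, 4], [4, -4, -4]]
Every row of O is a scalar multiple of row 1 = [4, -4, -4] (multipliers 1, -1, 1), so the rows span a one-dimensional space.
O ≠ 0, hence rank(O) = 1.
rank(O) = 1 < n = 3, so the pair (A, C) is not completely observable.

1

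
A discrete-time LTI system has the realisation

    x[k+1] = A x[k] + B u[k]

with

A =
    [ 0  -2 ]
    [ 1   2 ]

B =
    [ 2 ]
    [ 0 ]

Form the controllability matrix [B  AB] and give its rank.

AB = [[0], [2]]
Controllability matrix C = [B  AB] = [[2, 0], [0, 2]]
det(C) = 2·2 - 0·0 = 4 - 0 = 4 ≠ 0, so rank(C) = 2.
rank(C) = 2 = n, so the pair (A, B) is completely controllable.

2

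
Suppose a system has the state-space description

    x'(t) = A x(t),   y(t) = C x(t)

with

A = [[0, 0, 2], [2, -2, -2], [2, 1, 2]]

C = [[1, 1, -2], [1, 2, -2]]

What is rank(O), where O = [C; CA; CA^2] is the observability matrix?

CA = [[-2, -4, -4], [0, -6, -6]]
CA^2 = [[-16, 4, -4], [-24, 6, 0]]
Observability matrix O = [C; CA; CA^2] = [[1, 1, -2], [1, 2, -2], [-2, -4, -4], [0, -6, -6], [-16, 4, -4], [-24, 6, 0]]
Take the 3×3 submatrix of O formed by rows 1, 2, 3: [[1, 1, -2], [1, 2, -2], [-2, -4, -4]]. Its determinant is 1·(2·(-4) - (-2)·(-4)) - 1·(1·(-4) - (-2)·(-2)) + (-2)·(1·(-4) - 2·(-2)) = 1·(-16) - 1·(-8) + (-2)·0 = -8 ≠ 0.
So rank(O) ≥ 3; since O has 3 columns, rank(O) = 3.
rank(O) = 3 = n, so the pair (A, C) is completely observable.

3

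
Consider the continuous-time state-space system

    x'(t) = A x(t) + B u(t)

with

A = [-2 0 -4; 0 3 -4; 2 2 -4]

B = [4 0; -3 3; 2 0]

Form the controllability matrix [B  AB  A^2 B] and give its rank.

3

AB = [[-16, 0], [-17, 9], [-6, 6]]
A^2B = [[56, -24], [-27, 3], [-42, -6]]
Controllability matrix C = [B  AB  A^2B] = [[4, 0, -16, 0, 56, -24], [-3, 3, -17, 9, -27, 3], [2, 0, -6, 6, -42, -6]]
Take the 3×3 submatrix of C formed by columns 1, 2, 3: [[4, 0, -16], [-3, 3, -17], [2, 0, -6]]. Its determinant is 4·(3·(-6) - (-17)·0) - 0·((-3)·(-6) - (-17)·2) + (-16)·((-3)·0 - 3·2) = 4·(-18) - 0·52 + (-16)·(-6) = 24 ≠ 0.
So rank(C) ≥ 3; since C has 3 rows, rank(C) = 3.
rank(C) = 3 = n, so the pair (A, B) is completely controllable.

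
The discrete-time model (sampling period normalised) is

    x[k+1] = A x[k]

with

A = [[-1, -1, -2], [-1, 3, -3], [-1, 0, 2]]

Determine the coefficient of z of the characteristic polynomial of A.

Expand det(zI - A) for the 3×3 matrix.
p(z) = z^3 - 4z^2 - 2z + 17.
(Check: constant term = det(-A) = (-1)^3 det A = 17; coefficient of z^2 = -tr A = -4.)
The coefficient of z is -2.

-2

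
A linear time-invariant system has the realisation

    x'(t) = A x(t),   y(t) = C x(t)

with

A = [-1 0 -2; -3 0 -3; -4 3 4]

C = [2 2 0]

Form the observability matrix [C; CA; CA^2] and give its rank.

CA = [[-8, 0, -10]]
CA^2 = [[48, -30, -24]]
Observability matrix O = [C; CA; CA^2] = [[2, 2, 0], [-8, 0, -10], [48, -30, -24]]
det(O) = 2·(0·(-24) - (-10)·(-30)) - 2·((-8)·(-24) - (-10)·48) + 0·((-8)·(-30) - 0·48) = 2·(-300) - 2·672 + 0·240 = -1944 ≠ 0, so rank(O) = 3.
rank(O) = 3 = n, so the pair (A, C) is completely observable.

3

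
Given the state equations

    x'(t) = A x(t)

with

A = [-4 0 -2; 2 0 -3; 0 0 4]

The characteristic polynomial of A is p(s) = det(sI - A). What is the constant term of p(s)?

Expand det(sI - A) for the 3×3 matrix.
p(s) = s^3 - 16s.
(Check: constant term = det(-A) = (-1)^3 det A = 0; coefficient of s^2 = -tr A = 0.)
The constant term is 0.

0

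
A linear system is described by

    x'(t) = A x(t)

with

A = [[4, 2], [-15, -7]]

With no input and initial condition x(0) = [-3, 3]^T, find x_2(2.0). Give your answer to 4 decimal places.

3.5655

det(sI - A) = s^2 - (tr A)s + det A, with tr A = 4 + (-7) = -3 and det A = 4·(-7) - 2·(-15) = -28 - (-30) = 2.
So p(s) = det(sI - A) = s^2 + 3s + 2.
Factor s^2 + 3s + 2: two numbers with sum -3 and product 2 are -1 and -2, so s^2 + 3s + 2 = (s + 1)(s + 2).
Hence p(s) = (s + 1) (s + 2), with roots -2, -1.
The eigenvalues -2, -1 are distinct and real, so A is diagonalisable and x(t) = e^{At} x(0) = V diag(e^{λ_i t}) V^{-1} x(0), where the columns of V are the eigenvectors.
λ = -2: A - (-2)I = [[6, 2], [-15, -5]]. Row 1 gives 6·v1 + 2·v2 = 0, so take v_1 = [1, -3]^T.
λ = -1: A - (-1)I = [[5, 2], [-15, -6]]. Row 1 gives 5·v1 + 2·v2 = 0, so take v_2 = [2, -5]^T.
V = [v_1 v_2] = [[1, 2], [-3, -5]] has det V = 1, so V^{-1} = adj(V)/det V = [[-5, -2], [3, 1]].
Modal coordinates z(0) = V^{-1} x(0): (-5)·(-3) + (-2)·3 = 9; 3·(-3) + 1·3 = -6; so z(0) = [9, -6]^T.
x_2(t) = Σ_i (v_i)_2 · z_i(0) · e^{λ_i t} (row 2 of V times the modal terms).
x_2(2.0) = (-3)·9·e^{-2·2.0} + (-5)·(-6)·e^{-1·2.0} = (-27)·0.018316 + 30·0.135335 = 3.5655.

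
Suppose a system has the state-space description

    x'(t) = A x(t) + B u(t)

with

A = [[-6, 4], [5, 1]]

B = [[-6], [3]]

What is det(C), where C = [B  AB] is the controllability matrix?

AB = [[48], [-27]]
Controllability matrix C = [B  AB] = [[-6, 48], [3, -27]]
det(C) = (-6)·(-27) - 48·3 = 162 - 144 = 18
Since det(C) ≠ 0, rank(C) = 2 and the system is completely controllable.

18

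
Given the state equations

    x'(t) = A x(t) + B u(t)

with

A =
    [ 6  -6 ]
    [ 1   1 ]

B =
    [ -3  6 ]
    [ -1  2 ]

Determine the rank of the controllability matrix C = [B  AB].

1

AB = [[-12, 24], [-4, 8]]
Controllability matrix C = [B  AB] = [[-3, 6, -12, 24], [-1, 2, -4, 8]]
Every column of C is a scalar multiple of column 1 = [-3, -1] (multipliers 1, -2, 4, -8), so the columns span a one-dimensional space.
C ≠ 0, hence rank(C) = 1.
rank(C) = 1 < n = 2, so the pair (A, B) is not completely controllable.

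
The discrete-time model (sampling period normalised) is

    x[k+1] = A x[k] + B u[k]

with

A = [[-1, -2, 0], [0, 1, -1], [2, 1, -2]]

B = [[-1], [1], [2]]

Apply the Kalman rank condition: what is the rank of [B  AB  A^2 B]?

3

AB = [[-1], [-1], [-5]]
A^2B = [[3], [4], [7]]
Controllability matrix C = [B  AB  A^2B] = [[-1, -1, 3], [1, -1, 4], [2, -5, 7]]
det(C) = (-1)·((-1)·7 - 4·(-5)) - (-1)·(1·7 - 4·2) + 3·(1·(-5) - (-1)·2) = (-1)·13 - (-1)·(-1) + 3·(-3) = -23 ≠ 0, so rank(C) = 3.
rank(C) = 3 = n, so the pair (A, B) is completely controllable.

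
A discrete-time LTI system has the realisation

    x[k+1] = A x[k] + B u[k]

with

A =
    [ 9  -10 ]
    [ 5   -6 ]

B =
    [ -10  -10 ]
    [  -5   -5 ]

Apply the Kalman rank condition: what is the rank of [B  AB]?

AB = [[-40, -40], [-20, -20]]
Controllability matrix C = [B  AB] = [[-10, -10, -40, -40], [-5, -5, -20, -20]]
Every column of C is a scalar multiple of column 1 = [-10, -5] (multipliers 1, 1, 4, 4), so the columns span a one-dimensional space.
C ≠ 0, hence rank(C) = 1.
rank(C) = 1 < n = 2, so the pair (A, B) is not completely controllable.

1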